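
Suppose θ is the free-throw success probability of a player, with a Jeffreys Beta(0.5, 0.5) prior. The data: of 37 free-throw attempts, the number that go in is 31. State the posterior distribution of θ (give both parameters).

Posterior: Beta(31.5, 6.5)

Observing 31 successes and 6 failures updates Beta(0.5, 0.5) by adding the success and failure counts to the two shape parameters: α = 0.5+31 = 31.5, β = 0.5+6 = 6.5.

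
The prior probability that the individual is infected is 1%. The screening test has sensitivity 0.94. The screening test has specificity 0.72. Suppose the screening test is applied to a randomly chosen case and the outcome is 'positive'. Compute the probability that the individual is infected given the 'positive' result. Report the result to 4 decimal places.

P(H | E) ≈ 0.0328

Write H for 'the individual is infected'. Prior odds H:¬H = 0.01/0.99 = 0.010101. For the 'positive' outcome, the likelihood ratio is 0.94/0.28 = 3.3571.
Posterior odds = 0.010101 × 3.3571 = 0.033911, so P(H|E) = 0.033911/(1+0.033911) = 0.0328.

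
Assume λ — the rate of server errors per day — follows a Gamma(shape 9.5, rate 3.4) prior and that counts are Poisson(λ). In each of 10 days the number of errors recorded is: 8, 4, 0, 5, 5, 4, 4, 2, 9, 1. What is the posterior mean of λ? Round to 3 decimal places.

Posterior mean ≈ 3.843

The Poisson likelihood adds the total count to the shape and the number of exposure periods to the rate. Here ∑xᵢ = 42 and n = 10, so shape 9.5→51.5 and rate 3.4→13.4.
Posterior mean = shape/rate = 51.5/13.4 = 3.843.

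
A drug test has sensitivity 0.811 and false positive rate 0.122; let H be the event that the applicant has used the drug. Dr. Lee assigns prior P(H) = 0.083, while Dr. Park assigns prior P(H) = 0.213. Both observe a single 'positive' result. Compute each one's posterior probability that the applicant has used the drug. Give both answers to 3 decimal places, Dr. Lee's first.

Dr. Lee: 0.376; Dr. Park: 0.643

P('+'|H) = 0.811, P('+'|¬H) = 0.122.
Dr. Lee: numerator 0.811·0.083 = 0.067313; evidence = 0.067313+0.122·0.917 = 0.17919; posterior = 0.376.
Dr. Park: numerator 0.811·0.213 = 0.17274; evidence = 0.17274+0.122·0.787 = 0.26876; posterior = 0.643.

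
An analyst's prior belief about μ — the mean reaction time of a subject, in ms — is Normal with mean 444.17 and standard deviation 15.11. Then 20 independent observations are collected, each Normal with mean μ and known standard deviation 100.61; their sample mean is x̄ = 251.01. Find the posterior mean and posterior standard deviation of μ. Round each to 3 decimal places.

Prior precision 1/τ₀² = 1/15.11² = 0.00437997; data precision n/σ² = 20/100.61² = 0.00197582.
Posterior precision = 0.00437997 + 0.00197582 = 0.00635579, giving posterior SD = 1/√0.00635579 = 12.543.
Posterior mean = (0.00437997·444.17 + 0.00197582·251.01) / 0.00635579 = 384.122.

Posterior mean ≈ 384.122; posterior SD ≈ 12.543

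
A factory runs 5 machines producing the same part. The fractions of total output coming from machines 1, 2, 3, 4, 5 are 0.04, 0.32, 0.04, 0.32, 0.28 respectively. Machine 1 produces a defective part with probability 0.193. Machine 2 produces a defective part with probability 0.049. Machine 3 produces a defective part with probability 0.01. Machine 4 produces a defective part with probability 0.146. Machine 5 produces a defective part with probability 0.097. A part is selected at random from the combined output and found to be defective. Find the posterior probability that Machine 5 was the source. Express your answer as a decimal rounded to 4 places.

P(defective|M1) = 0.193; P(defective|M2) = 0.049; P(defective|M3) = 0.01; P(defective|M4) = 0.146; P(defective|M5) = 0.097.
Prior × likelihood for each source: 0.04·0.193=0.007720, 0.32·0.049=0.01568, 0.04·0.01=0.0004000, 0.32·0.146=0.04672, 0.28·0.097=0.02716. Summing gives P(defective) = 0.097680.
P(Machine 5 | defective) = 0.02716 / 0.097680 = 0.2781.

Posterior probability ≈ 0.2781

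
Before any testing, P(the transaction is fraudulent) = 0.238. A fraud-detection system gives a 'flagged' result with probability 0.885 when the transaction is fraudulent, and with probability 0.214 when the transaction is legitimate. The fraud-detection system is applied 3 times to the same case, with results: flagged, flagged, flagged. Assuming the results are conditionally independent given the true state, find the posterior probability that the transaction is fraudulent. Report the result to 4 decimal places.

With H the event that the transaction is fraudulent, the joint likelihood of the observed sequence is P(data|H) = 0.885·0.885·0.885 = 0.69315 and P(data|¬H) = 0.214·0.214·0.214 = 0.0098003.
Bayes: P(H|data) = 0.238·0.69315 / (0.238·0.69315 + 0.762·0.0098003) = 0.16497/0.17244 = 0.9567.

Posterior P(H) ≈ 0.9567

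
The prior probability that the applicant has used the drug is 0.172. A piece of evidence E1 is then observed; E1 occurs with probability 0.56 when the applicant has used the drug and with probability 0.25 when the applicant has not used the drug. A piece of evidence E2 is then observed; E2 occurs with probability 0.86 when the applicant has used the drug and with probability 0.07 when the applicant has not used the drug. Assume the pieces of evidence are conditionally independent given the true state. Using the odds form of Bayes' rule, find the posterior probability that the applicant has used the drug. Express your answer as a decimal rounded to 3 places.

Posterior probability ≈ 0.851

Prior odds = 0.172/(1−0.172) = 0.20773.
Likelihood ratio for E1 = 0.56/0.25 = 2.2400.
Likelihood ratio for E2 = 0.86/0.07 = 12.286.
Posterior odds = prior odds × LR₁ × LR₂ = 5.7167.
Posterior probability = odds/(1+odds) = 5.7167/6.7167 = 0.851.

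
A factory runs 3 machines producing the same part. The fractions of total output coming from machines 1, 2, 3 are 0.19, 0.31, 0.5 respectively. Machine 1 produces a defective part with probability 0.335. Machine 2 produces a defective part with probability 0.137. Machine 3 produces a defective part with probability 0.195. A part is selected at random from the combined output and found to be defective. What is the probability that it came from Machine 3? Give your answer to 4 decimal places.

Tabulate prior·likelihood by source: [1] prior 0.19, lik 0.335, product 0.06365; [2] prior 0.31, lik 0.137, product 0.04247; [3] prior 0.5, lik 0.195, product 0.09750.
Normalizing constant = 0.20362; the posterior for Machine 3 is its product over the sum, 0.09750/0.20362 = 0.4788.

Posterior probability ≈ 0.4788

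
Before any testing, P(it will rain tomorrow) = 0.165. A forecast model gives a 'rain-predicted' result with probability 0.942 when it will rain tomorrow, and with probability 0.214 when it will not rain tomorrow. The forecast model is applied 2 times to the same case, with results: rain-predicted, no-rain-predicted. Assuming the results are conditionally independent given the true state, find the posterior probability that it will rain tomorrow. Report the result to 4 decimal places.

With H the event that it will rain tomorrow, the joint likelihood of the observed sequence is P(data|H) = 0.942·0.058 = 0.054636 and P(data|¬H) = 0.214·0.786 = 0.16820.
Bayes: P(H|data) = 0.165·0.054636 / (0.165·0.054636 + 0.835·0.16820) = 0.0090149/0.14947 = 0.0603.

Posterior P(H) ≈ 0.0603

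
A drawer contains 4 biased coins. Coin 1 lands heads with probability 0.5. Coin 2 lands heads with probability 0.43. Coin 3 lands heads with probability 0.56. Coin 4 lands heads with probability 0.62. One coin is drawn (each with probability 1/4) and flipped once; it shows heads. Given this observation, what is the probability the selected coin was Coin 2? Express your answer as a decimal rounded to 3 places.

Posterior probability ≈ 0.204

Tabulate prior·likelihood by source: [1] prior 0.25, lik 0.5, product 0.1250; [2] prior 0.25, lik 0.43, product 0.1075; [3] prior 0.25, lik 0.56, product 0.1400; [4] prior 0.25, lik 0.62, product 0.1550.
Normalizing constant = 0.52750; the posterior for Coin 2 is its product over the sum, 0.1075/0.52750 = 0.204.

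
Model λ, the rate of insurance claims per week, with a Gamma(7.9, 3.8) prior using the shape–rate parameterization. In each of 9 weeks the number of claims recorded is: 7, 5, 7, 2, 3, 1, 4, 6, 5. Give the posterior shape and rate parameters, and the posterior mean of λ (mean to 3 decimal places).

Total count ∑xᵢ = 40 over n = 9 weeks.
Gamma is conjugate to the Poisson likelihood: posterior is Gamma(shape = 7.9+40 = 47.9, rate = 3.8+9 = 12.8).
E[λ | data] = 47.9/12.8 = 3.742.

Posterior: Gamma(shape=47.9, rate=12.8); mean ≈ 3.742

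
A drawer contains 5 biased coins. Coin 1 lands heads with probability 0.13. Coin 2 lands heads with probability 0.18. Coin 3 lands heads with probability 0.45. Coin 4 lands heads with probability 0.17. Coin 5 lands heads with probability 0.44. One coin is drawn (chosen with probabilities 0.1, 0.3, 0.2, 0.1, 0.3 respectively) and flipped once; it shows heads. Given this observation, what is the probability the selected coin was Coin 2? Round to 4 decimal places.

Posterior probability ≈ 0.1765

P(heads|C1) = 0.13; P(heads|C2) = 0.18; P(heads|C3) = 0.45; P(heads|C4) = 0.17; P(heads|C5) = 0.44.
Prior × likelihood for each source: 0.1·0.13=0.01300, 0.3·0.18=0.05400, 0.2·0.45=0.09000, 0.1·0.17=0.01700, 0.3·0.44=0.1320. Summing gives P(heads) = 0.30600.
P(Coin 2 | heads) = 0.05400 / 0.30600 = 0.1765.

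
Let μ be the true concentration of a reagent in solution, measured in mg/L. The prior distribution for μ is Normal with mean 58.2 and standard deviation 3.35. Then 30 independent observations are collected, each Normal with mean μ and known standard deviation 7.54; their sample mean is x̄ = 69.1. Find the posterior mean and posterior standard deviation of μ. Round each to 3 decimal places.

With known σ, the Normal prior is conjugate. Weight on the data is w = (n/σ²)/(n/σ² + 1/τ₀²) = 0.527690/(0.527690+0.0891067) = 0.85553.
Posterior mean = w·x̄ + (1−w)·μ₀ = 0.85553·69.1 + 0.14447·58.2 = 67.525. Posterior variance = 1/(0.527690+0.0891067) = 1.62128, so SD = 1.273.

Posterior mean ≈ 67.525; posterior SD ≈ 1.273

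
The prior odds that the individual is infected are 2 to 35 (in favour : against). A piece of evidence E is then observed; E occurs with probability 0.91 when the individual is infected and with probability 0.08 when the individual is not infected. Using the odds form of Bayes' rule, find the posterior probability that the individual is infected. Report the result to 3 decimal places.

Posterior probability ≈ 0.394

Prior odds = 2/35 = 0.057143. In log-odds, ln(0.057143) = -2.8622.
Add log likelihood ratio: ln(11.375) = 2.4314.
Posterior log-odds = -0.43078, so posterior odds = exp(-0.43078) = 0.65000. Converting, P(H|E) = 0.65000/1.6500 = 0.394.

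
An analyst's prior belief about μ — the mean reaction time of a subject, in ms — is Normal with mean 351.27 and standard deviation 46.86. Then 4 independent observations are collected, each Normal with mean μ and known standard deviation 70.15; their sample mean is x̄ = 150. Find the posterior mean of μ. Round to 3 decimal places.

With known σ, the Normal prior is conjugate. Weight on the data is w = (n/σ²)/(n/σ² + 1/τ₀²) = 0.00081284/(0.00081284+0.00045540) = 0.64092.
Posterior mean = w·x̄ + (1−w)·μ₀ = 0.64092·150 + 0.35908·351.27 = 222.272.

Posterior mean ≈ 222.272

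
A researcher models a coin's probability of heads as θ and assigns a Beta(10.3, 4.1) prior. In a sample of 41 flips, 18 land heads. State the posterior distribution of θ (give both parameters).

Posterior: Beta(28.3, 27.1)

Observing 18 successes and 23 failures updates Beta(10.3, 4.1) by adding the success and failure counts to the two shape parameters: α = 10.3+18 = 28.3, β = 4.1+23 = 27.1.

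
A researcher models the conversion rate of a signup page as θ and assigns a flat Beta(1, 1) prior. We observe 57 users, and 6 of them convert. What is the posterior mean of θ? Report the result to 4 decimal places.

Observing 6 successes and 51 failures updates Beta(1, 1) by adding the success and failure counts to the two shape parameters: α = 1+6 = 7, β = 1+51 = 52.
E[θ | data] = 7/(7+52) = 0.1186.

Posterior mean ≈ 0.1186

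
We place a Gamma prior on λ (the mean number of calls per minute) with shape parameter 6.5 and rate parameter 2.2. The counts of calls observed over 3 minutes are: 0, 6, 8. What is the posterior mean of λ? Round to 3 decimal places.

Posterior mean ≈ 3.942

Total count ∑xᵢ = 14 over n = 3 minutes.
Gamma is conjugate to the Poisson likelihood: posterior is Gamma(shape = 6.5+14 = 20.5, rate = 2.2+3 = 5.2).
Posterior mean = shape/rate = 20.5/5.2 = 3.942.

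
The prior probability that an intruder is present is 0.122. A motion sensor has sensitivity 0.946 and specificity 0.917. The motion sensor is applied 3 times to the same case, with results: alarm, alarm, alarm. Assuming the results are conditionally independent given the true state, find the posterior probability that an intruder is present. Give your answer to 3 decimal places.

Let H be the event that an intruder is present; start with P(H) = 0.122. P('alarm'|H) = 0.946, P('alarm'|¬H) = 0.083.
Update on result 1 ('alarm'): P(H) ← 0.946·0.1220 / (0.946·0.1220 + 0.083·0.8780) = 0.11541/0.18829 = 0.6130.
Update on result 2 ('alarm'): P(H) ← 0.946·0.6130 / (0.946·0.6130 + 0.083·0.3870) = 0.57986/0.61199 = 0.9475.
Update on result 3 ('alarm'): P(H) ← 0.946·0.9475 / (0.946·0.9475 + 0.083·0.0525) = 0.89634/0.90070 = 0.9952.

Posterior P(H) ≈ 0.995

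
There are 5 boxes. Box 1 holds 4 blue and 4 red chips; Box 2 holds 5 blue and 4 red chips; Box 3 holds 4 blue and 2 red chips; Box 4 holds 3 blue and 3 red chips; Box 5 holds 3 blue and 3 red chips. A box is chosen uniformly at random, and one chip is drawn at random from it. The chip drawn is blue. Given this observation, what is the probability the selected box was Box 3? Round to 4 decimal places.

P(blue|Box 1) = 0.5; P(blue|Box 2) = 0.5556; P(blue|Box 3) = 0.6667; P(blue|Box 4) = 0.5; P(blue|Box 5) = 0.5.
Prior × likelihood for each source: 0.2·0.5=0.1000, 0.2·0.5556=0.1111, 0.2·0.6667=0.1333, 0.2·0.5=0.1000, 0.2·0.5=0.1000. Summing gives P(blue) = 0.54444.
P(Box 3 | blue) = 0.1333 / 0.54444 = 0.2449.

Posterior probability ≈ 0.2449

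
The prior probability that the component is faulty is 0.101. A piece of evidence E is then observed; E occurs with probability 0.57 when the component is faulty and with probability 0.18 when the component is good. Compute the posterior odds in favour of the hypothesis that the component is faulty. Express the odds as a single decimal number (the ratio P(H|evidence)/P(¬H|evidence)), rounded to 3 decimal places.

Posterior odds ≈ 0.356

Prior odds = 0.101/(1−0.101) = 0.11235. In log-odds, ln(0.11235) = -2.1862.
Add log likelihood ratio: ln(3.1667) = 1.1527.
Posterior log-odds = -1.0335, so posterior odds = exp(-1.0335) = 0.35577.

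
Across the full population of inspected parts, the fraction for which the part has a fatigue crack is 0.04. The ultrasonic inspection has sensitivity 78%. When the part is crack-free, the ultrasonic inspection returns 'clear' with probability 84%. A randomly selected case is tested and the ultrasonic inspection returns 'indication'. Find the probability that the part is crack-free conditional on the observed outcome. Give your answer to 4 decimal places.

Write H for 'the part has a fatigue crack'. Prior odds H:¬H = 0.04/0.96 = 0.041667. For the 'indication' outcome, the likelihood ratio is 0.78/0.16 = 4.8750.
Posterior odds = 0.041667 × 4.8750 = 0.20313, so P(H|E) = 0.20313/(1+0.20313) = 0.1688. Then P(¬H|E) = 1 − 0.1688 = 0.8312.

P(¬H | E) ≈ 0.8312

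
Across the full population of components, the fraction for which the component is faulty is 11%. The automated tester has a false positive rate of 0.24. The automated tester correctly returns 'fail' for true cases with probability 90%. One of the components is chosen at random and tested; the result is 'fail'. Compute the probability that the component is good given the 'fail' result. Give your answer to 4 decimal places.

P(¬H | E) ≈ 0.6833

Let H be the event that the component is faulty. P(H) = 0.11, so P(¬H) = 0.89. With E the 'fail' result, P(E|H) = 0.9 and P(E|¬H) = 0.24.
P(E) = 0.9·0.11 + 0.24·0.89 = 0.099000 + 0.21360 = 0.31260.
By Bayes' theorem, P(H|E) = 0.099000 / 0.31260 = 0.3167. Hence P(¬H|E) = 1 − 0.3167 = 0.6833.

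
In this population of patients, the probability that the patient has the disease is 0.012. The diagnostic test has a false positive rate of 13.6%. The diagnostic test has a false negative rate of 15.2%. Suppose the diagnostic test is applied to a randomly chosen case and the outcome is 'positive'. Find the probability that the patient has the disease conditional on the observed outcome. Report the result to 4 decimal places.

Let H be the event that the patient has the disease. P(H) = 0.012, so P(¬H) = 0.988. With E the 'positive' result, P(E|H) = 0.848 and P(E|¬H) = 0.136.
P(E) = 0.848·0.012 + 0.136·0.988 = 0.010176 + 0.13437 = 0.14454.
By Bayes' theorem, P(H|E) = 0.010176 / 0.14454 = 0.0704.

P(H | E) ≈ 0.0704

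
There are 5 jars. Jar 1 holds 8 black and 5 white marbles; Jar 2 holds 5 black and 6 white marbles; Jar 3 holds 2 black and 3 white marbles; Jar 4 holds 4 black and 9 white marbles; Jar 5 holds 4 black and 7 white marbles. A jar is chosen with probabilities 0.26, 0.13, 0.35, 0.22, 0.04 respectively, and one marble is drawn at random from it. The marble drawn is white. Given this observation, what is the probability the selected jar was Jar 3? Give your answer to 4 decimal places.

Posterior probability ≈ 0.3759

P(white|Jar 1) = 0.3846; P(white|Jar 2) = 0.5455; P(white|Jar 3) = 0.6; P(white|Jar 4) = 0.6923; P(white|Jar 5) = 0.6364.
Prior × likelihood for each source: 0.26·0.3846=0.1000, 0.13·0.5455=0.07091, 0.35·0.6=0.2100, 0.22·0.6923=0.1523, 0.04·0.6364=0.02545. Summing gives P(white) = 0.55867.
P(Jar 3 | white) = 0.2100 / 0.55867 = 0.3759.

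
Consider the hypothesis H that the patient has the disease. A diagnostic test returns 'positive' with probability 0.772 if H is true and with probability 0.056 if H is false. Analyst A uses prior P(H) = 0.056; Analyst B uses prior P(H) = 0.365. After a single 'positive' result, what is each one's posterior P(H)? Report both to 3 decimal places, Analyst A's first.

Analyst A: 0.450; Analyst B: 0.888

P('+'|H) = 0.772, P('+'|¬H) = 0.056.
Analyst A: numerator 0.772·0.056 = 0.043232; evidence = 0.043232+0.056·0.944 = 0.096096; posterior = 0.450.
Analyst B: numerator 0.772·0.365 = 0.28178; evidence = 0.28178+0.056·0.635 = 0.31734; posterior = 0.888.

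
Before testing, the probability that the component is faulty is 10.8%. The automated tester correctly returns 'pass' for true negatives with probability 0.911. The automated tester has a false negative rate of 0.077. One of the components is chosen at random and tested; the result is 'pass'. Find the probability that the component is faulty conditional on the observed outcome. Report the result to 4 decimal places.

Write H for 'the component is faulty'. Prior odds H:¬H = 0.108/0.892 = 0.12108. For the 'pass' outcome, the likelihood ratio is 0.077/0.911 = 0.084523.
Posterior odds = 0.12108 × 0.084523 = 0.010234, so P(H|E) = 0.010234/(1+0.010234) = 0.0101.

P(H | E) ≈ 0.0101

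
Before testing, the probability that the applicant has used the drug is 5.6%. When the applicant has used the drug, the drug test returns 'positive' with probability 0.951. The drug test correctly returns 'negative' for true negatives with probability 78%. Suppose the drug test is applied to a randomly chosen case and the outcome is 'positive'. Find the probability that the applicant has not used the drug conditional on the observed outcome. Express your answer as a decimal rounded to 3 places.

Let H be the event that the applicant has used the drug. P(H) = 0.056, so P(¬H) = 0.944. With E the 'positive' result, P(E|H) = 0.951 and P(E|¬H) = 0.22.
P(E) = 0.951·0.056 + 0.22·0.944 = 0.053256 + 0.20768 = 0.26094.
By Bayes' theorem, P(H|E) = 0.053256 / 0.26094 = 0.204. Hence P(¬H|E) = 1 − 0.204 = 0.796.

P(¬H | E) ≈ 0.796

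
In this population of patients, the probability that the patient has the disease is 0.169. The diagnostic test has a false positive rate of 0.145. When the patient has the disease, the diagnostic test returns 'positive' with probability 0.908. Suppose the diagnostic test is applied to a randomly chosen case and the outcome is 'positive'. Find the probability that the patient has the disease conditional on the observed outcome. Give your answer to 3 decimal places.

P(H | E) ≈ 0.560

Write H for 'the patient has the disease'. Prior odds H:¬H = 0.169/0.831 = 0.20337. For the 'positive' outcome, the likelihood ratio is 0.908/0.145 = 6.2621.
Posterior odds = 0.20337 × 6.2621 = 1.2735, so P(H|E) = 1.2735/(1+1.2735) = 0.560.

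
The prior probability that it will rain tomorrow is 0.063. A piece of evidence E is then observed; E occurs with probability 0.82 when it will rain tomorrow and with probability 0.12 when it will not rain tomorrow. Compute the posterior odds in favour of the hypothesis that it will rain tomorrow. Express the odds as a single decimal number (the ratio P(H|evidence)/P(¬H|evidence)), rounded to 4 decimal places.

Prior odds = 0.063/(1−0.063) = 0.067236. In log-odds, ln(0.067236) = -2.6995.
Add log likelihood ratio: ln(6.8333) = 1.9218.
Posterior log-odds = -0.77774, so posterior odds = exp(-0.77774) = 0.45945.

Posterior odds ≈ 0.4594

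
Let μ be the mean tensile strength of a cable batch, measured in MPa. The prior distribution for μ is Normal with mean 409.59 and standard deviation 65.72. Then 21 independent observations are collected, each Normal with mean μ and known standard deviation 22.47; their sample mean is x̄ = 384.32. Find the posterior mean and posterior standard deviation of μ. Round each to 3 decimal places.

Prior precision 1/τ₀² = 1/65.72² = 0.00023153; data precision n/σ² = 21/22.47² = 0.0415923.
Posterior precision = 0.00023153 + 0.0415923 = 0.0418238, giving posterior SD = 1/√0.0418238 = 4.890.
Posterior mean = (0.00023153·409.59 + 0.0415923·384.32) / 0.0418238 = 384.460.

Posterior mean ≈ 384.460; posterior SD ≈ 4.890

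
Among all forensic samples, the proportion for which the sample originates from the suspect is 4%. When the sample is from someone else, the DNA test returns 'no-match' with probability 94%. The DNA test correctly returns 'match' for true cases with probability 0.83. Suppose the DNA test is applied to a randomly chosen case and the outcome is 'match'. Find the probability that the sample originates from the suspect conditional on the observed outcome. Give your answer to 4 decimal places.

P(H | E) ≈ 0.3656

Let H be the event that the sample originates from the suspect. P(H) = 0.04, so P(¬H) = 0.96. With E the 'match' result, P(E|H) = 0.83 and P(E|¬H) = 0.06.
P(E) = 0.83·0.04 + 0.06·0.96 = 0.033200 + 0.057600 = 0.090800.
By Bayes' theorem, P(H|E) = 0.033200 / 0.090800 = 0.3656.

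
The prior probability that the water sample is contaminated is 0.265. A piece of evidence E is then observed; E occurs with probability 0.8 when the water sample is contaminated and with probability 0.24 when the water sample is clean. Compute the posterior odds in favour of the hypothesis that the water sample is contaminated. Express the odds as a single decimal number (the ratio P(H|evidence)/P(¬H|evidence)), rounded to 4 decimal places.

Prior odds = 0.265/(1−0.265) = 0.36054. In log-odds, ln(0.36054) = -1.0201.
Add log likelihood ratio: ln(3.3333) = 1.2040.
Posterior log-odds = 0.18383, so posterior odds = exp(0.18383) = 1.2018.

Posterior odds ≈ 1.2018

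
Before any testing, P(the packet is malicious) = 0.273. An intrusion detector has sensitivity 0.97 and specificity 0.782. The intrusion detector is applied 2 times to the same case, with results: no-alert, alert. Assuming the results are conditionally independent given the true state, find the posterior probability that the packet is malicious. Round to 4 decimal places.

With H the event that the packet is malicious, the joint likelihood of the observed sequence is P(data|H) = 0.03·0.97 = 0.029100 and P(data|¬H) = 0.782·0.218 = 0.17048.
Bayes: P(H|data) = 0.273·0.029100 / (0.273·0.029100 + 0.727·0.17048) = 0.0079443/0.13188 = 0.0602.

Posterior P(H) ≈ 0.0602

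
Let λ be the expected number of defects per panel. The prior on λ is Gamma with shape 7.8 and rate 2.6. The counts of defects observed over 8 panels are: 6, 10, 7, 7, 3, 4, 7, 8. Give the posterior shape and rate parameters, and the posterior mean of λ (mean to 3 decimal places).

Posterior: Gamma(shape=59.8, rate=10.6); mean ≈ 5.642

Total count ∑xᵢ = 52 over n = 8 panels.
Gamma is conjugate to the Poisson likelihood: posterior is Gamma(shape = 7.8+52 = 59.8, rate = 2.6+8 = 10.6).
Posterior mean = shape/rate = 59.8/10.6 = 5.642.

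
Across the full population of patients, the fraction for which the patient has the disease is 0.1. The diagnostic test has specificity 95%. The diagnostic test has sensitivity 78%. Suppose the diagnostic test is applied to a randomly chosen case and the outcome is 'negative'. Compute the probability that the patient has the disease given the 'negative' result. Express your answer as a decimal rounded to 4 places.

Write H for 'the patient has the disease'. Prior odds H:¬H = 0.1/0.9 = 0.11111. For the 'negative' outcome, the likelihood ratio is 0.22/0.95 = 0.23158.
Posterior odds = 0.11111 × 0.23158 = 0.025731, so P(H|E) = 0.025731/(1+0.025731) = 0.0251.

P(H | E) ≈ 0.0251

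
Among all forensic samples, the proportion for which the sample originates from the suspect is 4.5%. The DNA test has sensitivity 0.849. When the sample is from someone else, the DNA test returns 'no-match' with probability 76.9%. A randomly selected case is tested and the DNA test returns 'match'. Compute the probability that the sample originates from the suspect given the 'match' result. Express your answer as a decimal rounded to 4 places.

Let H be the event that the sample originates from the suspect. P(H) = 0.045, so P(¬H) = 0.955. With E the 'match' result, P(E|H) = 0.849 and P(E|¬H) = 0.231.
P(E) = 0.849·0.045 + 0.231·0.955 = 0.038205 + 0.22060 = 0.25881.
By Bayes' theorem, P(H|E) = 0.038205 / 0.25881 = 0.1476.

P(H | E) ≈ 0.1476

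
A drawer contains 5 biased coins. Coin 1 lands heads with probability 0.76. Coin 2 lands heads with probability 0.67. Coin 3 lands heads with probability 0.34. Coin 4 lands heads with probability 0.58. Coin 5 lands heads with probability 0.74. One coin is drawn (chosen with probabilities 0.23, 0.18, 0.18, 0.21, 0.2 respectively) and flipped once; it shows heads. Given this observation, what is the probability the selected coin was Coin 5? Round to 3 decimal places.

Posterior probability ≈ 0.236

P(heads|C1) = 0.76; P(heads|C2) = 0.67; P(heads|C3) = 0.34; P(heads|C4) = 0.58; P(heads|C5) = 0.74.
Prior × likelihood for each source: 0.23·0.76=0.1748, 0.18·0.67=0.1206, 0.18·0.34=0.06120, 0.21·0.58=0.1218, 0.2·0.74=0.1480. Summing gives P(heads) = 0.62640.
P(Coin 5 | heads) = 0.1480 / 0.62640 = 0.236.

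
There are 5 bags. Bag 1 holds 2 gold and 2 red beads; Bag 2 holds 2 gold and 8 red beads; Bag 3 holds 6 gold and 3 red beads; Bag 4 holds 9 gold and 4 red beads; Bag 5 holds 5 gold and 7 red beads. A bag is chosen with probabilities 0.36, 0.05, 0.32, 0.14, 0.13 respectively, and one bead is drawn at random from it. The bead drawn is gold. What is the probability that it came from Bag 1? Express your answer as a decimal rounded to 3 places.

Tabulate prior·likelihood by source: [1] prior 0.36, lik 0.5, product 0.1800; [2] prior 0.05, lik 0.2, product 0.01000; [3] prior 0.32, lik 0.6667, product 0.2133; [4] prior 0.14, lik 0.6923, product 0.09692; [5] prior 0.13, lik 0.4167, product 0.05417.
Normalizing constant = 0.55442; the posterior for Bag 1 is its product over the sum, 0.1800/0.55442 = 0.325.

Posterior probability ≈ 0.325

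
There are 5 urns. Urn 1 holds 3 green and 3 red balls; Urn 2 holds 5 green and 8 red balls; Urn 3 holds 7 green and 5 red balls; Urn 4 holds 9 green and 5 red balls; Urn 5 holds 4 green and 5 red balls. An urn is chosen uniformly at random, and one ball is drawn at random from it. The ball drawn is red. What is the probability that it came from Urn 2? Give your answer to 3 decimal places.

Posterior probability ≈ 0.252

P(red|Urn 1) = 0.5; P(red|Urn 2) = 0.6154; P(red|Urn 3) = 0.4167; P(red|Urn 4) = 0.3571; P(red|Urn 5) = 0.5556.
Prior × likelihood for each source: 0.2·0.5=0.1000, 0.2·0.6154=0.1231, 0.2·0.4167=0.08333, 0.2·0.3571=0.07143, 0.2·0.5556=0.1111. Summing gives P(red) = 0.48895.
P(Urn 2 | red) = 0.1231 / 0.48895 = 0.252.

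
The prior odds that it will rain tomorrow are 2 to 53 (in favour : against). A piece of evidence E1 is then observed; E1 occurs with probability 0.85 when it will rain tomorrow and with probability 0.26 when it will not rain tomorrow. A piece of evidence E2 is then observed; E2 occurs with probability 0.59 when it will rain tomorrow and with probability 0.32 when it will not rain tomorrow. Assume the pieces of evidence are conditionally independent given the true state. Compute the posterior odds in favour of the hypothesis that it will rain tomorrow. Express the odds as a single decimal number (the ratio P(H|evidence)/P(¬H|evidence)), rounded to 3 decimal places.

Posterior odds ≈ 0.227

Prior odds = 2/53 = 0.037736.
Likelihood ratio for E1 = 0.85/0.26 = 3.2692.
Likelihood ratio for E2 = 0.59/0.32 = 1.8437.
Posterior odds = prior odds × LR₁ × LR₂ = 0.22746.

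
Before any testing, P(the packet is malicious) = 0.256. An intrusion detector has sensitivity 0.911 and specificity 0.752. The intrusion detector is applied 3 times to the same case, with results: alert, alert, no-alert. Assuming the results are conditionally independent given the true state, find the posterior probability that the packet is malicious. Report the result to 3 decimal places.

Posterior P(H) ≈ 0.355

With H the event that the packet is malicious, the joint likelihood of the observed sequence is P(data|H) = 0.911·0.911·0.089 = 0.073863 and P(data|¬H) = 0.248·0.248·0.752 = 0.046251.
Bayes: P(H|data) = 0.256·0.073863 / (0.256·0.073863 + 0.744·0.046251) = 0.018909/0.053320 = 0.3546.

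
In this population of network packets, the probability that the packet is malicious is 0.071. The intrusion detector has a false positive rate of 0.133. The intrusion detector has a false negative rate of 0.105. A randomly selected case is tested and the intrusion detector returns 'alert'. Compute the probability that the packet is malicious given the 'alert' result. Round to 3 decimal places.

P(H | E) ≈ 0.340

Write H for 'the packet is malicious'. Prior odds H:¬H = 0.071/0.929 = 0.076426. For the 'alert' outcome, the likelihood ratio is 0.895/0.133 = 6.7293.
Posterior odds = 0.076426 × 6.7293 = 0.51430, so P(H|E) = 0.51430/(1+0.51430) = 0.340.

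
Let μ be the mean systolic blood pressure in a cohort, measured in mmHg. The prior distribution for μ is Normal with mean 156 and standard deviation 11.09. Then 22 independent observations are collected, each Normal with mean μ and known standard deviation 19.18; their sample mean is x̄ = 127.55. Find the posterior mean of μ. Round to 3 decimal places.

Posterior mean ≈ 130.955

With known σ, the Normal prior is conjugate. Weight on the data is w = (n/σ²)/(n/σ² + 1/τ₀²) = 0.0598033/(0.0598033+0.00813087) = 0.88031.
Posterior mean = w·x̄ + (1−w)·μ₀ = 0.88031·127.55 + 0.11969·156 = 130.955.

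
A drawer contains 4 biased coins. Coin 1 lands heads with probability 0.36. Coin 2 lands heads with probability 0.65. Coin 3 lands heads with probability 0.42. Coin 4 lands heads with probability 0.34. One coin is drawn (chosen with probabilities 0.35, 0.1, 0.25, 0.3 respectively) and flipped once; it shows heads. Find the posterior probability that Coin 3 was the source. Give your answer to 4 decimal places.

Tabulate prior·likelihood by source: [1] prior 0.35, lik 0.36, product 0.1260; [2] prior 0.1, lik 0.65, product 0.06500; [3] prior 0.25, lik 0.42, product 0.1050; [4] prior 0.3, lik 0.34, product 0.1020.
Normalizing constant = 0.39800; the posterior for Coin 3 is its product over the sum, 0.1050/0.39800 = 0.2638.

Posterior probability ≈ 0.2638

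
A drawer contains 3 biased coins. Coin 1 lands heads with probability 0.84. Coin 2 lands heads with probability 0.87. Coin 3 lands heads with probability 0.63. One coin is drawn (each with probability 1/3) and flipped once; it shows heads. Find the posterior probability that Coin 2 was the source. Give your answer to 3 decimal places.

Tabulate prior·likelihood by source: [1] prior 0.333333, lik 0.84, product 0.2800; [2] prior 0.333333, lik 0.87, product 0.2900; [3] prior 0.333333, lik 0.63, product 0.2100.
Normalizing constant = 0.78000; the posterior for Coin 2 is its product over the sum, 0.2900/0.78000 = 0.372.

Posterior probability ≈ 0.372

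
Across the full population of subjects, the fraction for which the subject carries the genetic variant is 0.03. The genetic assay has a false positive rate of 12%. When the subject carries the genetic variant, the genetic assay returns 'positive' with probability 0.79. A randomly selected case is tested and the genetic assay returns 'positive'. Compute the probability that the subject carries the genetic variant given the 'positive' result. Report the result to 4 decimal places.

Let H be the event that the subject carries the genetic variant. P(H) = 0.03, so P(¬H) = 0.97. With E the 'positive' result, P(E|H) = 0.79 and P(E|¬H) = 0.12.
P(E) = 0.79·0.03 + 0.12·0.97 = 0.023700 + 0.11640 = 0.14010.
By Bayes' theorem, P(H|E) = 0.023700 / 0.14010 = 0.1692.

P(H | E) ≈ 0.1692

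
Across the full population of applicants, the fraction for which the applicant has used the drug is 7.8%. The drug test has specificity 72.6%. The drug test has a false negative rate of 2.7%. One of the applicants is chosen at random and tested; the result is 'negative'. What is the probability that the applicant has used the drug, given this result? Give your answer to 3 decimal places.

P(H | E) ≈ 0.003

Let H be the event that the applicant has used the drug. P(H) = 0.078, so P(¬H) = 0.922. With E the 'negative' result, P(E|H) = 0.027 and P(E|¬H) = 0.726.
P(E) = 0.027·0.078 + 0.726·0.922 = 0.0021060 + 0.66937 = 0.67148.
By Bayes' theorem, P(H|E) = 0.0021060 / 0.67148 = 0.003.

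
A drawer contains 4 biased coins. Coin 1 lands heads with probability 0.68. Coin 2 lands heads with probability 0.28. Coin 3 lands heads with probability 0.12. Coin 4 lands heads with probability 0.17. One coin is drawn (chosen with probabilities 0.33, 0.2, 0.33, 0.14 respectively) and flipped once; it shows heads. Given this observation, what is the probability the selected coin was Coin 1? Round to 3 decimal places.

Tabulate prior·likelihood by source: [1] prior 0.33, lik 0.68, product 0.2244; [2] prior 0.2, lik 0.28, product 0.05600; [3] prior 0.33, lik 0.12, product 0.03960; [4] prior 0.14, lik 0.17, product 0.02380.
Normalizing constant = 0.34380; the posterior for Coin 1 is its product over the sum, 0.2244/0.34380 = 0.653.

Posterior probability ≈ 0.653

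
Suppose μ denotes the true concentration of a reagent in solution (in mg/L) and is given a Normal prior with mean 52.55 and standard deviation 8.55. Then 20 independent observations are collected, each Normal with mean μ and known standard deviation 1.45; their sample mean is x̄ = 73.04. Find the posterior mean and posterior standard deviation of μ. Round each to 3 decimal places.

With known σ, the Normal prior is conjugate. Weight on the data is w = (n/σ²)/(n/σ² + 1/τ₀²) = 9.51249/(9.51249+0.0136794) = 0.99856.
Posterior mean = w·x̄ + (1−w)·μ₀ = 0.99856·73.04 + 0.0014360·52.55 = 73.011. Posterior variance = 1/(9.51249+0.0136794) = 0.104974, so SD = 0.324.

Posterior mean ≈ 73.011; posterior SD ≈ 0.324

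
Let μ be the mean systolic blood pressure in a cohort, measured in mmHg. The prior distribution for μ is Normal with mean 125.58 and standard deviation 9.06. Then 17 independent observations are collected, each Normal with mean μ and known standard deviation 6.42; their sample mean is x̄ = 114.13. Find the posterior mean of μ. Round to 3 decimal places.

Posterior mean ≈ 114.458

Prior precision 1/τ₀² = 1/9.06² = 0.0121827; data precision n/σ² = 17/6.42² = 0.412457.
Posterior precision = 0.0121827 + 0.412457 = 0.424640.
Posterior mean = (0.0121827·125.58 + 0.412457·114.13) / 0.424640 = 114.458.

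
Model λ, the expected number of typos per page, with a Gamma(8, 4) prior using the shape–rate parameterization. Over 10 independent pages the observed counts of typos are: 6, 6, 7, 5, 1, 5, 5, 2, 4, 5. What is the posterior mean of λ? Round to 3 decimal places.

Posterior mean ≈ 3.857

Total count ∑xᵢ = 46 over n = 10 pages.
Gamma is conjugate to the Poisson likelihood: posterior is Gamma(shape = 8+46 = 54, rate = 4+10 = 14).
Posterior mean = shape/rate = 54/14 = 3.857.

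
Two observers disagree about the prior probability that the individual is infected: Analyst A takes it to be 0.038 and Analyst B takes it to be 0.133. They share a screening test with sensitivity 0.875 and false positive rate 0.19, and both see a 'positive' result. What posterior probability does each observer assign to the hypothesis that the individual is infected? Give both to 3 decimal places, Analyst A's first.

P('+'|H) = 0.875, P('+'|¬H) = 0.19.
Analyst A: numerator 0.875·0.038 = 0.033250; evidence = 0.033250+0.19·0.962 = 0.21603; posterior = 0.154.
Analyst B: numerator 0.875·0.133 = 0.11638; evidence = 0.11638+0.19·0.867 = 0.28110; posterior = 0.414.

Analyst A: 0.154; Analyst B: 0.414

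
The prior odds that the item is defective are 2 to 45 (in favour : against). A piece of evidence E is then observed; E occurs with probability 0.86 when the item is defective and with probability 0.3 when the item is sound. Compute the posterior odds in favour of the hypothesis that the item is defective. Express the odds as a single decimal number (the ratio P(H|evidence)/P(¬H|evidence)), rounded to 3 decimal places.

Posterior odds ≈ 0.127

Prior odds = 2/45 = 0.044444. In log-odds, ln(0.044444) = -3.1135.
Add log likelihood ratio: ln(2.8667) = 1.0531.
Posterior log-odds = -2.0604, so posterior odds = exp(-2.0604) = 0.12741.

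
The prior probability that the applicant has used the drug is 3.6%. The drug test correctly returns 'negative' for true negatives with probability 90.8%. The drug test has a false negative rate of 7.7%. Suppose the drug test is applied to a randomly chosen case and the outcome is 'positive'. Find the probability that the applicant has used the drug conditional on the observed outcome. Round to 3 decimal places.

P(H | E) ≈ 0.273

Write H for 'the applicant has used the drug'. Prior odds H:¬H = 0.036/0.964 = 0.037344. For the 'positive' outcome, the likelihood ratio is 0.923/0.092 = 10.033.
Posterior odds = 0.037344 × 10.033 = 0.37466, so P(H|E) = 0.37466/(1+0.37466) = 0.273.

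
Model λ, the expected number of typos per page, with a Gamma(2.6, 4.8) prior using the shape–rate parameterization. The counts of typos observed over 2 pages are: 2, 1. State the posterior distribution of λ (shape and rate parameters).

Posterior: Gamma(shape=5.6, rate=6.8)

The Poisson likelihood adds the total count to the shape and the number of exposure periods to the rate. Here ∑xᵢ = 3 and n = 2, so shape 2.6→5.6 and rate 4.8→6.8.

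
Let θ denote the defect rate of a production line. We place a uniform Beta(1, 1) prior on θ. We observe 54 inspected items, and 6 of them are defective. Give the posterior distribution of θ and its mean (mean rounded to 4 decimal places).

Posterior: Beta(7, 49); mean ≈ 0.1250

The binomial likelihood is conjugate to the Beta prior: with 6 successes and 48 failures, the posterior is Beta(1+6, 1+48) = Beta(7, 49).
Posterior mean = α/(α+β) = 7/56 = 0.1250.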